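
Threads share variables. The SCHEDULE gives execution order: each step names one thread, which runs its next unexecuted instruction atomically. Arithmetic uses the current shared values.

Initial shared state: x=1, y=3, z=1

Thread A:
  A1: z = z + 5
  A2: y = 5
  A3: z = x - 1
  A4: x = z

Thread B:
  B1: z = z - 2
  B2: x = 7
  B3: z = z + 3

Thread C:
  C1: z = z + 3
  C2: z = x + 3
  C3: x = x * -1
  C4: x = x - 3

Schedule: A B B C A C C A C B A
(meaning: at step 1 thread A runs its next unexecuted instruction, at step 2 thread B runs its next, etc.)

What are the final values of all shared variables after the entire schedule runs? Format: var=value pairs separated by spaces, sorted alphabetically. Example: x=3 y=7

Step 1: thread A executes A1 (z = z + 5). Shared: x=1 y=3 z=6. PCs: A@1 B@0 C@0
Step 2: thread B executes B1 (z = z - 2). Shared: x=1 y=3 z=4. PCs: A@1 B@1 C@0
Step 3: thread B executes B2 (x = 7). Shared: x=7 y=3 z=4. PCs: A@1 B@2 C@0
Step 4: thread C executes C1 (z = z + 3). Shared: x=7 y=3 z=7. PCs: A@1 B@2 C@1
Step 5: thread A executes A2 (y = 5). Shared: x=7 y=5 z=7. PCs: A@2 B@2 C@1
Step 6: thread C executes C2 (z = x + 3). Shared: x=7 y=5 z=10. PCs: A@2 B@2 C@2
Step 7: thread C executes C3 (x = x * -1). Shared: x=-7 y=5 z=10. PCs: A@2 B@2 C@3
Step 8: thread A executes A3 (z = x - 1). Shared: x=-7 y=5 z=-8. PCs: A@3 B@2 C@3
Step 9: thread C executes C4 (x = x - 3). Shared: x=-10 y=5 z=-8. PCs: A@3 B@2 C@4
Step 10: thread B executes B3 (z = z + 3). Shared: x=-10 y=5 z=-5. PCs: A@3 B@3 C@4
Step 11: thread A executes A4 (x = z). Shared: x=-5 y=5 z=-5. PCs: A@4 B@3 C@4

Answer: x=-5 y=5 z=-5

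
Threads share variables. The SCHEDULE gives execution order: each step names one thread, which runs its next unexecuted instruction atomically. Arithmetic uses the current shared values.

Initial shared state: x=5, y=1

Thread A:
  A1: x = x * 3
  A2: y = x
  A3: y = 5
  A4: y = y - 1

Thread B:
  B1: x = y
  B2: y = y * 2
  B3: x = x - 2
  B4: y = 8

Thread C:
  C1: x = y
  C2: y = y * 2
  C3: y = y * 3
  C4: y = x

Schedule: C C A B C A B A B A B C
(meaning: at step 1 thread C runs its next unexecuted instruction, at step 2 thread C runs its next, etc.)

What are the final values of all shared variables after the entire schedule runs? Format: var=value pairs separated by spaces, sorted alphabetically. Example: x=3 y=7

Step 1: thread C executes C1 (x = y). Shared: x=1 y=1. PCs: A@0 B@0 C@1
Step 2: thread C executes C2 (y = y * 2). Shared: x=1 y=2. PCs: A@0 B@0 C@2
Step 3: thread A executes A1 (x = x * 3). Shared: x=3 y=2. PCs: A@1 B@0 C@2
Step 4: thread B executes B1 (x = y). Shared: x=2 y=2. PCs: A@1 B@1 C@2
Step 5: thread C executes C3 (y = y * 3). Shared: x=2 y=6. PCs: A@1 B@1 C@3
Step 6: thread A executes A2 (y = x). Shared: x=2 y=2. PCs: A@2 B@1 C@3
Step 7: thread B executes B2 (y = y * 2). Shared: x=2 y=4. PCs: A@2 B@2 C@3
Step 8: thread A executes A3 (y = 5). Shared: x=2 y=5. PCs: A@3 B@2 C@3
Step 9: thread B executes B3 (x = x - 2). Shared: x=0 y=5. PCs: A@3 B@3 C@3
Step 10: thread A executes A4 (y = y - 1). Shared: x=0 y=4. PCs: A@4 B@3 C@3
Step 11: thread B executes B4 (y = 8). Shared: x=0 y=8. PCs: A@4 B@4 C@3
Step 12: thread C executes C4 (y = x). Shared: x=0 y=0. PCs: A@4 B@4 C@4

Answer: x=0 y=0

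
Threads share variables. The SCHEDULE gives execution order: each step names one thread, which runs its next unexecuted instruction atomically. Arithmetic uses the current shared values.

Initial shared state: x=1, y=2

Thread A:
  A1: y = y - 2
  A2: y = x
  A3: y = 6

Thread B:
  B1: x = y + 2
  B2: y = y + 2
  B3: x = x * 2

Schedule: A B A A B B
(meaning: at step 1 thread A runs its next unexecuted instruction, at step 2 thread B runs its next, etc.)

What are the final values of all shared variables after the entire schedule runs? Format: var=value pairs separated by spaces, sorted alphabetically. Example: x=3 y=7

Step 1: thread A executes A1 (y = y - 2). Shared: x=1 y=0. PCs: A@1 B@0
Step 2: thread B executes B1 (x = y + 2). Shared: x=2 y=0. PCs: A@1 B@1
Step 3: thread A executes A2 (y = x). Shared: x=2 y=2. PCs: A@2 B@1
Step 4: thread A executes A3 (y = 6). Shared: x=2 y=6. PCs: A@3 B@1
Step 5: thread B executes B2 (y = y + 2). Shared: x=2 y=8. PCs: A@3 B@2
Step 6: thread B executes B3 (x = x * 2). Shared: x=4 y=8. PCs: A@3 B@3

Answer: x=4 y=8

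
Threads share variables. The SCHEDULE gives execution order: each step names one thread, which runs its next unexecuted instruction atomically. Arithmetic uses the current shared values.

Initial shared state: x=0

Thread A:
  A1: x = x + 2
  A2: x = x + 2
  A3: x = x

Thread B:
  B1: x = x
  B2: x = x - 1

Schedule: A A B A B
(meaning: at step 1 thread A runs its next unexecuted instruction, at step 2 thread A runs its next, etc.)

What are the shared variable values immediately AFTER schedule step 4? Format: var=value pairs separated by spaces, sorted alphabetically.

Answer: x=4

Derivation:
Step 1: thread A executes A1 (x = x + 2). Shared: x=2. PCs: A@1 B@0
Step 2: thread A executes A2 (x = x + 2). Shared: x=4. PCs: A@2 B@0
Step 3: thread B executes B1 (x = x). Shared: x=4. PCs: A@2 B@1
Step 4: thread A executes A3 (x = x). Shared: x=4. PCs: A@3 B@1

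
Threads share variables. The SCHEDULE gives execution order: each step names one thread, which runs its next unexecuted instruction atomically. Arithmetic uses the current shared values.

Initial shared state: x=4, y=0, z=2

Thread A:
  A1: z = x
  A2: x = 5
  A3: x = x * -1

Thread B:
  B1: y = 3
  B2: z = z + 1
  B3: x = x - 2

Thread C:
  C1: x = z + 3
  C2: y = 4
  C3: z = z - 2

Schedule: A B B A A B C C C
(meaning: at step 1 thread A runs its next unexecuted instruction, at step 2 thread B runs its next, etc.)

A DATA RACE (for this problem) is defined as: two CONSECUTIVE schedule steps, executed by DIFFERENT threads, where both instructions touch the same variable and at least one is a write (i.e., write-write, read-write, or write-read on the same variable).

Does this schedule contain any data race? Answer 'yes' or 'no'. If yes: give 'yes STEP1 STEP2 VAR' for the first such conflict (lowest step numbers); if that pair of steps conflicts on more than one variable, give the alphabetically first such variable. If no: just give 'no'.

Steps 1,2: A(r=x,w=z) vs B(r=-,w=y). No conflict.
Steps 2,3: same thread (B). No race.
Steps 3,4: B(r=z,w=z) vs A(r=-,w=x). No conflict.
Steps 4,5: same thread (A). No race.
Steps 5,6: A(x = x * -1) vs B(x = x - 2). RACE on x (W-W).
Steps 6,7: B(x = x - 2) vs C(x = z + 3). RACE on x (W-W).
Steps 7,8: same thread (C). No race.
Steps 8,9: same thread (C). No race.
First conflict at steps 5,6.

Answer: yes 5 6 x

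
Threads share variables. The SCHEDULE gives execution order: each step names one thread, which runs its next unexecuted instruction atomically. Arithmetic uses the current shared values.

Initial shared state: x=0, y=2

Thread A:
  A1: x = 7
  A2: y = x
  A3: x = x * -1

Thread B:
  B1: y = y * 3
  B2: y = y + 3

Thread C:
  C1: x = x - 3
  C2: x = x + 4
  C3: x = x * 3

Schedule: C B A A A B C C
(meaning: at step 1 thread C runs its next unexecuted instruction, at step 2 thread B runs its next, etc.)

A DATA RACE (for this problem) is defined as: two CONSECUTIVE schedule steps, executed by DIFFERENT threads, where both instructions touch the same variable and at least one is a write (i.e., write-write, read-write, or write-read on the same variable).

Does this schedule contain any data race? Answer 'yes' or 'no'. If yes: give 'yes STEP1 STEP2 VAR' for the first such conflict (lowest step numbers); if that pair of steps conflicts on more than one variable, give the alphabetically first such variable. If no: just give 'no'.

Steps 1,2: C(r=x,w=x) vs B(r=y,w=y). No conflict.
Steps 2,3: B(r=y,w=y) vs A(r=-,w=x). No conflict.
Steps 3,4: same thread (A). No race.
Steps 4,5: same thread (A). No race.
Steps 5,6: A(r=x,w=x) vs B(r=y,w=y). No conflict.
Steps 6,7: B(r=y,w=y) vs C(r=x,w=x). No conflict.
Steps 7,8: same thread (C). No race.

Answer: no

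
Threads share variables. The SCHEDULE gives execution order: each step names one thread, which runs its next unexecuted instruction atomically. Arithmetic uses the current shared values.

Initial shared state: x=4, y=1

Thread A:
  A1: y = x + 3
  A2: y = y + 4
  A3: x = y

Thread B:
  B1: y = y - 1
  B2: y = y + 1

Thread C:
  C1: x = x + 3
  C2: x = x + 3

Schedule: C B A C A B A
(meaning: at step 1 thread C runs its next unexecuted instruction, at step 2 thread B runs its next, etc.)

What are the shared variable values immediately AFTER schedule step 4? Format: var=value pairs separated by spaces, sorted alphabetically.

Answer: x=10 y=10

Derivation:
Step 1: thread C executes C1 (x = x + 3). Shared: x=7 y=1. PCs: A@0 B@0 C@1
Step 2: thread B executes B1 (y = y - 1). Shared: x=7 y=0. PCs: A@0 B@1 C@1
Step 3: thread A executes A1 (y = x + 3). Shared: x=7 y=10. PCs: A@1 B@1 C@1
Step 4: thread C executes C2 (x = x + 3). Shared: x=10 y=10. PCs: A@1 B@1 C@2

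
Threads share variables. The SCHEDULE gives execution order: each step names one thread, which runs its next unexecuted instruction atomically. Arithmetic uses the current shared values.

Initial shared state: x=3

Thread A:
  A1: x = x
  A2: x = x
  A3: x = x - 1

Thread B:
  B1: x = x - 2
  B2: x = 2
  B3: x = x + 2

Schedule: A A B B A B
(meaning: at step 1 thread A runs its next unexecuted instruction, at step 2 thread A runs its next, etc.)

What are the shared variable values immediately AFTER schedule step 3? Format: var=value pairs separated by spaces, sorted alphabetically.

Step 1: thread A executes A1 (x = x). Shared: x=3. PCs: A@1 B@0
Step 2: thread A executes A2 (x = x). Shared: x=3. PCs: A@2 B@0
Step 3: thread B executes B1 (x = x - 2). Shared: x=1. PCs: A@2 B@1

Answer: x=1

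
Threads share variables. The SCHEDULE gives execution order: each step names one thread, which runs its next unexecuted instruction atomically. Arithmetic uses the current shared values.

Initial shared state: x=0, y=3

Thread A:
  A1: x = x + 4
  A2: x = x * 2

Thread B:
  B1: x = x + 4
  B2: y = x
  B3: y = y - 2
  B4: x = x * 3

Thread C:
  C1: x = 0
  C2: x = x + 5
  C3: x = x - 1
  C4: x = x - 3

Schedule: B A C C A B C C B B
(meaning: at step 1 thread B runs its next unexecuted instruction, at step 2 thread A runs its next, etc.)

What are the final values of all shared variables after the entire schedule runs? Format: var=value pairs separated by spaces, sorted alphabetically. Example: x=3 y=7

Answer: x=18 y=8

Derivation:
Step 1: thread B executes B1 (x = x + 4). Shared: x=4 y=3. PCs: A@0 B@1 C@0
Step 2: thread A executes A1 (x = x + 4). Shared: x=8 y=3. PCs: A@1 B@1 C@0
Step 3: thread C executes C1 (x = 0). Shared: x=0 y=3. PCs: A@1 B@1 C@1
Step 4: thread C executes C2 (x = x + 5). Shared: x=5 y=3. PCs: A@1 B@1 C@2
Step 5: thread A executes A2 (x = x * 2). Shared: x=10 y=3. PCs: A@2 B@1 C@2
Step 6: thread B executes B2 (y = x). Shared: x=10 y=10. PCs: A@2 B@2 C@2
Step 7: thread C executes C3 (x = x - 1). Shared: x=9 y=10. PCs: A@2 B@2 C@3
Step 8: thread C executes C4 (x = x - 3). Shared: x=6 y=10. PCs: A@2 B@2 C@4
Step 9: thread B executes B3 (y = y - 2). Shared: x=6 y=8. PCs: A@2 B@3 C@4
Step 10: thread B executes B4 (x = x * 3). Shared: x=18 y=8. PCs: A@2 B@4 C@4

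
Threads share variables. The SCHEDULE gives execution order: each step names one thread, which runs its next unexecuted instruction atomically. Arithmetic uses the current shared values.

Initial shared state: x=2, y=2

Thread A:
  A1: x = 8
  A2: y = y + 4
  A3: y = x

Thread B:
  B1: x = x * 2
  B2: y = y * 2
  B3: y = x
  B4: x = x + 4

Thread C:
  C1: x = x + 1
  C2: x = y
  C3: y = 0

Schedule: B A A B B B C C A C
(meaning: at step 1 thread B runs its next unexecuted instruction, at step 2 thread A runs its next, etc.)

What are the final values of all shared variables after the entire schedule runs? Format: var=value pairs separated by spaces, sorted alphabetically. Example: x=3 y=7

Step 1: thread B executes B1 (x = x * 2). Shared: x=4 y=2. PCs: A@0 B@1 C@0
Step 2: thread A executes A1 (x = 8). Shared: x=8 y=2. PCs: A@1 B@1 C@0
Step 3: thread A executes A2 (y = y + 4). Shared: x=8 y=6. PCs: A@2 B@1 C@0
Step 4: thread B executes B2 (y = y * 2). Shared: x=8 y=12. PCs: A@2 B@2 C@0
Step 5: thread B executes B3 (y = x). Shared: x=8 y=8. PCs: A@2 B@3 C@0
Step 6: thread B executes B4 (x = x + 4). Shared: x=12 y=8. PCs: A@2 B@4 C@0
Step 7: thread C executes C1 (x = x + 1). Shared: x=13 y=8. PCs: A@2 B@4 C@1
Step 8: thread C executes C2 (x = y). Shared: x=8 y=8. PCs: A@2 B@4 C@2
Step 9: thread A executes A3 (y = x). Shared: x=8 y=8. PCs: A@3 B@4 C@2
Step 10: thread C executes C3 (y = 0). Shared: x=8 y=0. PCs: A@3 B@4 C@3

Answer: x=8 y=0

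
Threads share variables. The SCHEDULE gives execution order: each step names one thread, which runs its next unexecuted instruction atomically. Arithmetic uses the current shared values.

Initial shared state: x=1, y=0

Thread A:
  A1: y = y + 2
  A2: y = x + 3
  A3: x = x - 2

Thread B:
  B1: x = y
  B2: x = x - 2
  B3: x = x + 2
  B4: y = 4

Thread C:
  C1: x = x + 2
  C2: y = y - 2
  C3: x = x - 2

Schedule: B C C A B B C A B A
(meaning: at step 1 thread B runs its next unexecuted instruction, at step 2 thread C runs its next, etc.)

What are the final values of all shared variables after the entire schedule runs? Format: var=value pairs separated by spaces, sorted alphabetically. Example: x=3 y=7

Answer: x=-2 y=4

Derivation:
Step 1: thread B executes B1 (x = y). Shared: x=0 y=0. PCs: A@0 B@1 C@0
Step 2: thread C executes C1 (x = x + 2). Shared: x=2 y=0. PCs: A@0 B@1 C@1
Step 3: thread C executes C2 (y = y - 2). Shared: x=2 y=-2. PCs: A@0 B@1 C@2
Step 4: thread A executes A1 (y = y + 2). Shared: x=2 y=0. PCs: A@1 B@1 C@2
Step 5: thread B executes B2 (x = x - 2). Shared: x=0 y=0. PCs: A@1 B@2 C@2
Step 6: thread B executes B3 (x = x + 2). Shared: x=2 y=0. PCs: A@1 B@3 C@2
Step 7: thread C executes C3 (x = x - 2). Shared: x=0 y=0. PCs: A@1 B@3 C@3
Step 8: thread A executes A2 (y = x + 3). Shared: x=0 y=3. PCs: A@2 B@3 C@3
Step 9: thread B executes B4 (y = 4). Shared: x=0 y=4. PCs: A@2 B@4 C@3
Step 10: thread A executes A3 (x = x - 2). Shared: x=-2 y=4. PCs: A@3 B@4 C@3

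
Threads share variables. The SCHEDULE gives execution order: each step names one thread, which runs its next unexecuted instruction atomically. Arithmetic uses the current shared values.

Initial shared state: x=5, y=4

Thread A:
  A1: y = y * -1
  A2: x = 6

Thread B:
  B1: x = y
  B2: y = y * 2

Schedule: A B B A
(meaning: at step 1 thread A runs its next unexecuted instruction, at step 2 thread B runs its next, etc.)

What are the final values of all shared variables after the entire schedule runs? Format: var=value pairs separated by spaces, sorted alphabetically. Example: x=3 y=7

Step 1: thread A executes A1 (y = y * -1). Shared: x=5 y=-4. PCs: A@1 B@0
Step 2: thread B executes B1 (x = y). Shared: x=-4 y=-4. PCs: A@1 B@1
Step 3: thread B executes B2 (y = y * 2). Shared: x=-4 y=-8. PCs: A@1 B@2
Step 4: thread A executes A2 (x = 6). Shared: x=6 y=-8. PCs: A@2 B@2

Answer: x=6 y=-8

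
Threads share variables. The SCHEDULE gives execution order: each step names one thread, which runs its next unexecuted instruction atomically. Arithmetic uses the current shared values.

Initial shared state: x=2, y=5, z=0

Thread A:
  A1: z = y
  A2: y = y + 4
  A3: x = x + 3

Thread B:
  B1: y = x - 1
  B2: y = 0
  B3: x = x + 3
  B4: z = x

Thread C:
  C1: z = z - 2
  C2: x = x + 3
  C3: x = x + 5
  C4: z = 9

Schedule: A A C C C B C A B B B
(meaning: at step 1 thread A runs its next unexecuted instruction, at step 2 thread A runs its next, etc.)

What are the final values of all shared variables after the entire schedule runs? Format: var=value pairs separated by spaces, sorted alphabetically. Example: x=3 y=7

Answer: x=16 y=0 z=16

Derivation:
Step 1: thread A executes A1 (z = y). Shared: x=2 y=5 z=5. PCs: A@1 B@0 C@0
Step 2: thread A executes A2 (y = y + 4). Shared: x=2 y=9 z=5. PCs: A@2 B@0 C@0
Step 3: thread C executes C1 (z = z - 2). Shared: x=2 y=9 z=3. PCs: A@2 B@0 C@1
Step 4: thread C executes C2 (x = x + 3). Shared: x=5 y=9 z=3. PCs: A@2 B@0 C@2
Step 5: thread C executes C3 (x = x + 5). Shared: x=10 y=9 z=3. PCs: A@2 B@0 C@3
Step 6: thread B executes B1 (y = x - 1). Shared: x=10 y=9 z=3. PCs: A@2 B@1 C@3
Step 7: thread C executes C4 (z = 9). Shared: x=10 y=9 z=9. PCs: A@2 B@1 C@4
Step 8: thread A executes A3 (x = x + 3). Shared: x=13 y=9 z=9. PCs: A@3 B@1 C@4
Step 9: thread B executes B2 (y = 0). Shared: x=13 y=0 z=9. PCs: A@3 B@2 C@4
Step 10: thread B executes B3 (x = x + 3). Shared: x=16 y=0 z=9. PCs: A@3 B@3 C@4
Step 11: thread B executes B4 (z = x). Shared: x=16 y=0 z=16. PCs: A@3 B@4 C@4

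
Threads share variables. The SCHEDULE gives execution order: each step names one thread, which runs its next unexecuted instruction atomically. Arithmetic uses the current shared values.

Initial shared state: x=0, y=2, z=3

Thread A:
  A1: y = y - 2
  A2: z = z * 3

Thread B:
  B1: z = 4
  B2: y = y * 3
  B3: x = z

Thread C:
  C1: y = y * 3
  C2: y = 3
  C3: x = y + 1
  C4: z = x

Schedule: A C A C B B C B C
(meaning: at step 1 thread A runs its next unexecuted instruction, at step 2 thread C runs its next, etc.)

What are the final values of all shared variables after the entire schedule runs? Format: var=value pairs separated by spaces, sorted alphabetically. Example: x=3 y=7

Answer: x=4 y=9 z=4

Derivation:
Step 1: thread A executes A1 (y = y - 2). Shared: x=0 y=0 z=3. PCs: A@1 B@0 C@0
Step 2: thread C executes C1 (y = y * 3). Shared: x=0 y=0 z=3. PCs: A@1 B@0 C@1
Step 3: thread A executes A2 (z = z * 3). Shared: x=0 y=0 z=9. PCs: A@2 B@0 C@1
Step 4: thread C executes C2 (y = 3). Shared: x=0 y=3 z=9. PCs: A@2 B@0 C@2
Step 5: thread B executes B1 (z = 4). Shared: x=0 y=3 z=4. PCs: A@2 B@1 C@2
Step 6: thread B executes B2 (y = y * 3). Shared: x=0 y=9 z=4. PCs: A@2 B@2 C@2
Step 7: thread C executes C3 (x = y + 1). Shared: x=10 y=9 z=4. PCs: A@2 B@2 C@3
Step 8: thread B executes B3 (x = z). Shared: x=4 y=9 z=4. PCs: A@2 B@3 C@3
Step 9: thread C executes C4 (z = x). Shared: x=4 y=9 z=4. PCs: A@2 B@3 C@4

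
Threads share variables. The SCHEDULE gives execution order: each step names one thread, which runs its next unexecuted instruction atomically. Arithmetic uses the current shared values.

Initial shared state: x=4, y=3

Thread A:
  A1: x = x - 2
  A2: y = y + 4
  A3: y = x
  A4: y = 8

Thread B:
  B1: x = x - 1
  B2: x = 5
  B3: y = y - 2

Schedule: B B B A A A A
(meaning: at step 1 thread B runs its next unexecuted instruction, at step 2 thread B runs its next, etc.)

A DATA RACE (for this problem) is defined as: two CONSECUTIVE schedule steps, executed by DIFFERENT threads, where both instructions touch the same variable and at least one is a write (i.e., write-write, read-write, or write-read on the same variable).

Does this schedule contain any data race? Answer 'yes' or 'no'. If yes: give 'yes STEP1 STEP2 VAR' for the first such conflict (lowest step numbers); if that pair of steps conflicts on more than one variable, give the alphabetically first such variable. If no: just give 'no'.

Answer: no

Derivation:
Steps 1,2: same thread (B). No race.
Steps 2,3: same thread (B). No race.
Steps 3,4: B(r=y,w=y) vs A(r=x,w=x). No conflict.
Steps 4,5: same thread (A). No race.
Steps 5,6: same thread (A). No race.
Steps 6,7: same thread (A). No race.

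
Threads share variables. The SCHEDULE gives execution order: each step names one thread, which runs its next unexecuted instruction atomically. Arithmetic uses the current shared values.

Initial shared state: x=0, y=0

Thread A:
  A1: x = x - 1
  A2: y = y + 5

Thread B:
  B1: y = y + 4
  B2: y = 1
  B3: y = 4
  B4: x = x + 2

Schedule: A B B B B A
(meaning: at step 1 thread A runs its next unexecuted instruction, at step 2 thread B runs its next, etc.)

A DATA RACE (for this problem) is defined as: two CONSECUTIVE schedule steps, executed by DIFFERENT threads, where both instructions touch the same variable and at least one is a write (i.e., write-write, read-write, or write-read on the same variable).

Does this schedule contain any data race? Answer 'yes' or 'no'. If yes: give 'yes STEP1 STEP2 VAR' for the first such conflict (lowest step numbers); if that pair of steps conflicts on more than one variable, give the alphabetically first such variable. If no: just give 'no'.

Answer: no

Derivation:
Steps 1,2: A(r=x,w=x) vs B(r=y,w=y). No conflict.
Steps 2,3: same thread (B). No race.
Steps 3,4: same thread (B). No race.
Steps 4,5: same thread (B). No race.
Steps 5,6: B(r=x,w=x) vs A(r=y,w=y). No conflict.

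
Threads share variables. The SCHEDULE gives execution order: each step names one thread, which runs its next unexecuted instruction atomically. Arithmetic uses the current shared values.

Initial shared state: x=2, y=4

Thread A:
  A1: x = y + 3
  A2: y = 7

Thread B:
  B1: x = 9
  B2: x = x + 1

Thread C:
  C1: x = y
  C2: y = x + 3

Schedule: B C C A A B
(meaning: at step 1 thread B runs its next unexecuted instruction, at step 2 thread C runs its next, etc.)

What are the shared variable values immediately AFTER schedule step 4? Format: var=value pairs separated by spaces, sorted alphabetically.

Step 1: thread B executes B1 (x = 9). Shared: x=9 y=4. PCs: A@0 B@1 C@0
Step 2: thread C executes C1 (x = y). Shared: x=4 y=4. PCs: A@0 B@1 C@1
Step 3: thread C executes C2 (y = x + 3). Shared: x=4 y=7. PCs: A@0 B@1 C@2
Step 4: thread A executes A1 (x = y + 3). Shared: x=10 y=7. PCs: A@1 B@1 C@2

Answer: x=10 y=7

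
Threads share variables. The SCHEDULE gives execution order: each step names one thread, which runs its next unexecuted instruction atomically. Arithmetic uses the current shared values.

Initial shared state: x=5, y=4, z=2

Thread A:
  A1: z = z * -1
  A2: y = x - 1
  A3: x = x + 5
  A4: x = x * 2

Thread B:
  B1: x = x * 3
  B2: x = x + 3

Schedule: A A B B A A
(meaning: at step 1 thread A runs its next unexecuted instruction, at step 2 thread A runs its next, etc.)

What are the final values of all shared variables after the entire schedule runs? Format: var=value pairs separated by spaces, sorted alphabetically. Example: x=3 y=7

Answer: x=46 y=4 z=-2

Derivation:
Step 1: thread A executes A1 (z = z * -1). Shared: x=5 y=4 z=-2. PCs: A@1 B@0
Step 2: thread A executes A2 (y = x - 1). Shared: x=5 y=4 z=-2. PCs: A@2 B@0
Step 3: thread B executes B1 (x = x * 3). Shared: x=15 y=4 z=-2. PCs: A@2 B@1
Step 4: thread B executes B2 (x = x + 3). Shared: x=18 y=4 z=-2. PCs: A@2 B@2
Step 5: thread A executes A3 (x = x + 5). Shared: x=23 y=4 z=-2. PCs: A@3 B@2
Step 6: thread A executes A4 (x = x * 2). Shared: x=46 y=4 z=-2. PCs: A@4 B@2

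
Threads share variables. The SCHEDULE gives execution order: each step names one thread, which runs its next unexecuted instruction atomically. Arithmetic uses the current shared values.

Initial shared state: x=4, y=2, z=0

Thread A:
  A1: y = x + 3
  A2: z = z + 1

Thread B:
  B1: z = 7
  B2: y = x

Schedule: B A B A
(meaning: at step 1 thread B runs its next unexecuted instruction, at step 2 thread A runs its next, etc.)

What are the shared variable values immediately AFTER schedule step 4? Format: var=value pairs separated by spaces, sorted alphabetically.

Step 1: thread B executes B1 (z = 7). Shared: x=4 y=2 z=7. PCs: A@0 B@1
Step 2: thread A executes A1 (y = x + 3). Shared: x=4 y=7 z=7. PCs: A@1 B@1
Step 3: thread B executes B2 (y = x). Shared: x=4 y=4 z=7. PCs: A@1 B@2
Step 4: thread A executes A2 (z = z + 1). Shared: x=4 y=4 z=8. PCs: A@2 B@2

Answer: x=4 y=4 z=8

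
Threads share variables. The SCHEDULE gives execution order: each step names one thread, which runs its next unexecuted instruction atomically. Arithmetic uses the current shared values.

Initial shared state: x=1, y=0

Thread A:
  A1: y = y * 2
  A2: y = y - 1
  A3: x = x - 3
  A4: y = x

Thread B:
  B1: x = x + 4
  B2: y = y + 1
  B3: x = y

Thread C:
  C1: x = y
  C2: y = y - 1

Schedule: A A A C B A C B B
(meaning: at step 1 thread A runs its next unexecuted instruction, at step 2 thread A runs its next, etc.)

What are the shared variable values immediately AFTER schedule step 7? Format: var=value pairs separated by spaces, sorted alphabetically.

Answer: x=3 y=2

Derivation:
Step 1: thread A executes A1 (y = y * 2). Shared: x=1 y=0. PCs: A@1 B@0 C@0
Step 2: thread A executes A2 (y = y - 1). Shared: x=1 y=-1. PCs: A@2 B@0 C@0
Step 3: thread A executes A3 (x = x - 3). Shared: x=-2 y=-1. PCs: A@3 B@0 C@0
Step 4: thread C executes C1 (x = y). Shared: x=-1 y=-1. PCs: A@3 B@0 C@1
Step 5: thread B executes B1 (x = x + 4). Shared: x=3 y=-1. PCs: A@3 B@1 C@1
Step 6: thread A executes A4 (y = x). Shared: x=3 y=3. PCs: A@4 B@1 C@1
Step 7: thread C executes C2 (y = y - 1). Shared: x=3 y=2. PCs: A@4 B@1 C@2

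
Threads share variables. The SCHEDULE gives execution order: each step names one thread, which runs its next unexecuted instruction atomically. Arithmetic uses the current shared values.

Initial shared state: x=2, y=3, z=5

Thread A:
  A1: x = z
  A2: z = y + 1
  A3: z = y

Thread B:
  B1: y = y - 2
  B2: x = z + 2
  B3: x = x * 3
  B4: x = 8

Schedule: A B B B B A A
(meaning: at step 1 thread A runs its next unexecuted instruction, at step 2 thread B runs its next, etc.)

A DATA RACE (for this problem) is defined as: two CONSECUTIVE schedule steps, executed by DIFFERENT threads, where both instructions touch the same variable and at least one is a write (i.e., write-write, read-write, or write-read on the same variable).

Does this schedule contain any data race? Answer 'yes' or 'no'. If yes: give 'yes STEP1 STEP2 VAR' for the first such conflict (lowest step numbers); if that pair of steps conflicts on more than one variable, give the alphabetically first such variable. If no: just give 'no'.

Answer: no

Derivation:
Steps 1,2: A(r=z,w=x) vs B(r=y,w=y). No conflict.
Steps 2,3: same thread (B). No race.
Steps 3,4: same thread (B). No race.
Steps 4,5: same thread (B). No race.
Steps 5,6: B(r=-,w=x) vs A(r=y,w=z). No conflict.
Steps 6,7: same thread (A). No race.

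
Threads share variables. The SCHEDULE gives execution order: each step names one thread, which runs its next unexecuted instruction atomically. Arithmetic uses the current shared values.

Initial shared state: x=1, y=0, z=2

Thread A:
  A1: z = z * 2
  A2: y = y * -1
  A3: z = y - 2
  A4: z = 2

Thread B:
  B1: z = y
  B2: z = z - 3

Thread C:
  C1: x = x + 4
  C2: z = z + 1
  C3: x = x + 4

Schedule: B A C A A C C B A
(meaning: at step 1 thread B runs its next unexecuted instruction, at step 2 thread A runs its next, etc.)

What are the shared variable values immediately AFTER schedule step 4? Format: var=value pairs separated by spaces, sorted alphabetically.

Step 1: thread B executes B1 (z = y). Shared: x=1 y=0 z=0. PCs: A@0 B@1 C@0
Step 2: thread A executes A1 (z = z * 2). Shared: x=1 y=0 z=0. PCs: A@1 B@1 C@0
Step 3: thread C executes C1 (x = x + 4). Shared: x=5 y=0 z=0. PCs: A@1 B@1 C@1
Step 4: thread A executes A2 (y = y * -1). Shared: x=5 y=0 z=0. PCs: A@2 B@1 C@1

Answer: x=5 y=0 z=0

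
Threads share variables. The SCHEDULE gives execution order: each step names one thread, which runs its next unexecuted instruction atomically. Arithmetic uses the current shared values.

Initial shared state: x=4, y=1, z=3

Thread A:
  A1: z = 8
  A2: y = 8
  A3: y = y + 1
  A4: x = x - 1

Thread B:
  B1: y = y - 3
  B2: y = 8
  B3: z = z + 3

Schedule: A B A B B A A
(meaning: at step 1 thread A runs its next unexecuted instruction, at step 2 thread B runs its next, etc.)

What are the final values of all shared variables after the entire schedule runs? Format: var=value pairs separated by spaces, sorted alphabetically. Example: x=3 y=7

Step 1: thread A executes A1 (z = 8). Shared: x=4 y=1 z=8. PCs: A@1 B@0
Step 2: thread B executes B1 (y = y - 3). Shared: x=4 y=-2 z=8. PCs: A@1 B@1
Step 3: thread A executes A2 (y = 8). Shared: x=4 y=8 z=8. PCs: A@2 B@1
Step 4: thread B executes B2 (y = 8). Shared: x=4 y=8 z=8. PCs: A@2 B@2
Step 5: thread B executes B3 (z = z + 3). Shared: x=4 y=8 z=11. PCs: A@2 B@3
Step 6: thread A executes A3 (y = y + 1). Shared: x=4 y=9 z=11. PCs: A@3 B@3
Step 7: thread A executes A4 (x = x - 1). Shared: x=3 y=9 z=11. PCs: A@4 B@3

Answer: x=3 y=9 z=11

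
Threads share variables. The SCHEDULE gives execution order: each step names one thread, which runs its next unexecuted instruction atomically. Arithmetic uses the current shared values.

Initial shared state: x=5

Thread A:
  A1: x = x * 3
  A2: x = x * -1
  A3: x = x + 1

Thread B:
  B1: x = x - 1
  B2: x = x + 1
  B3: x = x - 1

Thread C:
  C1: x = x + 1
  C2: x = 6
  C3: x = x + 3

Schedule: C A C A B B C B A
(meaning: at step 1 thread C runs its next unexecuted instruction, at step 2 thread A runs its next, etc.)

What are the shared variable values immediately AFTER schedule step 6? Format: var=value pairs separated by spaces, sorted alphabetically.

Answer: x=-6

Derivation:
Step 1: thread C executes C1 (x = x + 1). Shared: x=6. PCs: A@0 B@0 C@1
Step 2: thread A executes A1 (x = x * 3). Shared: x=18. PCs: A@1 B@0 C@1
Step 3: thread C executes C2 (x = 6). Shared: x=6. PCs: A@1 B@0 C@2
Step 4: thread A executes A2 (x = x * -1). Shared: x=-6. PCs: A@2 B@0 C@2
Step 5: thread B executes B1 (x = x - 1). Shared: x=-7. PCs: A@2 B@1 C@2
Step 6: thread B executes B2 (x = x + 1). Shared: x=-6. PCs: A@2 B@2 C@2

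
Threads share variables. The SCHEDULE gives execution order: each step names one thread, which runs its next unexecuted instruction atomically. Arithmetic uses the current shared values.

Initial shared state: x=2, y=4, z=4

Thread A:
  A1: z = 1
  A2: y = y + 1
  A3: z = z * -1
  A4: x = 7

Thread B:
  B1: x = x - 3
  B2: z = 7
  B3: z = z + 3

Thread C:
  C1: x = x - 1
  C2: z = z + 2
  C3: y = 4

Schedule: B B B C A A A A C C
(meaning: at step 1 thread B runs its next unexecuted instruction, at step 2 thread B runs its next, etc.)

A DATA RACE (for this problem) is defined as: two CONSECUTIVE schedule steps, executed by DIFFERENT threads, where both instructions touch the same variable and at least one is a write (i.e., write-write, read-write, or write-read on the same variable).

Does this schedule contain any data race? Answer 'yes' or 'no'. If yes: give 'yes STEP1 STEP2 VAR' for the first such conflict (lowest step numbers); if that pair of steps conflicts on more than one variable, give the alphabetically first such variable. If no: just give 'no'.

Steps 1,2: same thread (B). No race.
Steps 2,3: same thread (B). No race.
Steps 3,4: B(r=z,w=z) vs C(r=x,w=x). No conflict.
Steps 4,5: C(r=x,w=x) vs A(r=-,w=z). No conflict.
Steps 5,6: same thread (A). No race.
Steps 6,7: same thread (A). No race.
Steps 7,8: same thread (A). No race.
Steps 8,9: A(r=-,w=x) vs C(r=z,w=z). No conflict.
Steps 9,10: same thread (C). No race.

Answer: no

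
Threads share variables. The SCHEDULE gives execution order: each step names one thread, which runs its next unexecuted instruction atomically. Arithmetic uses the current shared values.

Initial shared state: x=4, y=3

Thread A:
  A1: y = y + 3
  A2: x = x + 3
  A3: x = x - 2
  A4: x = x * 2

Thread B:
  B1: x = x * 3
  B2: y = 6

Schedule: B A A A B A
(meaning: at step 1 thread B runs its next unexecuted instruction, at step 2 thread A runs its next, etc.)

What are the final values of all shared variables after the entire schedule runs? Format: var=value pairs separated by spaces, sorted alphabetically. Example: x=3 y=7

Step 1: thread B executes B1 (x = x * 3). Shared: x=12 y=3. PCs: A@0 B@1
Step 2: thread A executes A1 (y = y + 3). Shared: x=12 y=6. PCs: A@1 B@1
Step 3: thread A executes A2 (x = x + 3). Shared: x=15 y=6. PCs: A@2 B@1
Step 4: thread A executes A3 (x = x - 2). Shared: x=13 y=6. PCs: A@3 B@1
Step 5: thread B executes B2 (y = 6). Shared: x=13 y=6. PCs: A@3 B@2
Step 6: thread A executes A4 (x = x * 2). Shared: x=26 y=6. PCs: A@4 B@2

Answer: x=26 y=6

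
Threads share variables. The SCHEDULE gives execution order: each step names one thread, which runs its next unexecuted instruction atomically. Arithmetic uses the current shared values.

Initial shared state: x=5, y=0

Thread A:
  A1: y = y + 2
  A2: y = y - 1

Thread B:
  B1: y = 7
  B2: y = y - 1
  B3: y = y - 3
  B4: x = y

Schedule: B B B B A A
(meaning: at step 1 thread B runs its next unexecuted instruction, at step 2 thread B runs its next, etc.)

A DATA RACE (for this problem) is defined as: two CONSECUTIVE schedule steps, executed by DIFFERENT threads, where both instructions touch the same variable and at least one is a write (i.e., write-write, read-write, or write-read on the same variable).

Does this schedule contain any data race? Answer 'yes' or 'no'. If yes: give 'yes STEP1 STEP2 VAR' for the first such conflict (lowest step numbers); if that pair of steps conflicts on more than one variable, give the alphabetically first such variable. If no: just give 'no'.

Steps 1,2: same thread (B). No race.
Steps 2,3: same thread (B). No race.
Steps 3,4: same thread (B). No race.
Steps 4,5: B(x = y) vs A(y = y + 2). RACE on y (R-W).
Steps 5,6: same thread (A). No race.
First conflict at steps 4,5.

Answer: yes 4 5 y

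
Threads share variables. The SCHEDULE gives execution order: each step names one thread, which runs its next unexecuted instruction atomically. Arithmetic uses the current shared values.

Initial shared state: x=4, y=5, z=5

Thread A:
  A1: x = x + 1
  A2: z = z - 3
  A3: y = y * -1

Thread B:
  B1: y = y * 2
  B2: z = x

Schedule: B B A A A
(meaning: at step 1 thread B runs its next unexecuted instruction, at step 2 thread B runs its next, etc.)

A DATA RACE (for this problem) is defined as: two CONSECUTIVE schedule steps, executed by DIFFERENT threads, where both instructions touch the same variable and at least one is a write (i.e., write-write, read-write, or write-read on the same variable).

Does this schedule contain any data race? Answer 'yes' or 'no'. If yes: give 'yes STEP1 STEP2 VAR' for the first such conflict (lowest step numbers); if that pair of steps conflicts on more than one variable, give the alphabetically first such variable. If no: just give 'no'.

Steps 1,2: same thread (B). No race.
Steps 2,3: B(z = x) vs A(x = x + 1). RACE on x (R-W).
Steps 3,4: same thread (A). No race.
Steps 4,5: same thread (A). No race.
First conflict at steps 2,3.

Answer: yes 2 3 x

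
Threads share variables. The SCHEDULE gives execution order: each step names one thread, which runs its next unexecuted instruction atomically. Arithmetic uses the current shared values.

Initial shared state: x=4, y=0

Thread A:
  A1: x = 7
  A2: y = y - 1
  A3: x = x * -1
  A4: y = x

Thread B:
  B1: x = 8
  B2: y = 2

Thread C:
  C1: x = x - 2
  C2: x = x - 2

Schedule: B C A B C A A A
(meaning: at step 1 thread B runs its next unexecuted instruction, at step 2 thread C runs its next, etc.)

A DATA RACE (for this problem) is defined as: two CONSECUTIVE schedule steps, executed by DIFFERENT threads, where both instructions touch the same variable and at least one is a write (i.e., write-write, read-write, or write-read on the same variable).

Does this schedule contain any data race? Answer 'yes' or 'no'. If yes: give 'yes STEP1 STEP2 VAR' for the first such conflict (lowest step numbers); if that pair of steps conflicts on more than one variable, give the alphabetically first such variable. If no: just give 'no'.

Answer: yes 1 2 x

Derivation:
Steps 1,2: B(x = 8) vs C(x = x - 2). RACE on x (W-W).
Steps 2,3: C(x = x - 2) vs A(x = 7). RACE on x (W-W).
Steps 3,4: A(r=-,w=x) vs B(r=-,w=y). No conflict.
Steps 4,5: B(r=-,w=y) vs C(r=x,w=x). No conflict.
Steps 5,6: C(r=x,w=x) vs A(r=y,w=y). No conflict.
Steps 6,7: same thread (A). No race.
Steps 7,8: same thread (A). No race.
First conflict at steps 1,2.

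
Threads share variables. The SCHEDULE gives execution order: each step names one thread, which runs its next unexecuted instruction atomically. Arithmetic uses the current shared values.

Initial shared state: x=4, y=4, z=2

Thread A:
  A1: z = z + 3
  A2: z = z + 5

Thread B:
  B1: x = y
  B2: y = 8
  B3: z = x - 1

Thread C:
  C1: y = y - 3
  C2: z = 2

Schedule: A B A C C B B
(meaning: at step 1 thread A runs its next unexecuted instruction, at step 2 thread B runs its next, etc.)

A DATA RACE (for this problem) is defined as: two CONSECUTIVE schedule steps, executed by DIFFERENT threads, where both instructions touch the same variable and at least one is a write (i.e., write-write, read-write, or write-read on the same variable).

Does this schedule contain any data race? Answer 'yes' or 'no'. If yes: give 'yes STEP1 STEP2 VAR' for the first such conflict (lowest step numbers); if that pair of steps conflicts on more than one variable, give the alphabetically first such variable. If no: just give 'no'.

Answer: no

Derivation:
Steps 1,2: A(r=z,w=z) vs B(r=y,w=x). No conflict.
Steps 2,3: B(r=y,w=x) vs A(r=z,w=z). No conflict.
Steps 3,4: A(r=z,w=z) vs C(r=y,w=y). No conflict.
Steps 4,5: same thread (C). No race.
Steps 5,6: C(r=-,w=z) vs B(r=-,w=y). No conflict.
Steps 6,7: same thread (B). No race.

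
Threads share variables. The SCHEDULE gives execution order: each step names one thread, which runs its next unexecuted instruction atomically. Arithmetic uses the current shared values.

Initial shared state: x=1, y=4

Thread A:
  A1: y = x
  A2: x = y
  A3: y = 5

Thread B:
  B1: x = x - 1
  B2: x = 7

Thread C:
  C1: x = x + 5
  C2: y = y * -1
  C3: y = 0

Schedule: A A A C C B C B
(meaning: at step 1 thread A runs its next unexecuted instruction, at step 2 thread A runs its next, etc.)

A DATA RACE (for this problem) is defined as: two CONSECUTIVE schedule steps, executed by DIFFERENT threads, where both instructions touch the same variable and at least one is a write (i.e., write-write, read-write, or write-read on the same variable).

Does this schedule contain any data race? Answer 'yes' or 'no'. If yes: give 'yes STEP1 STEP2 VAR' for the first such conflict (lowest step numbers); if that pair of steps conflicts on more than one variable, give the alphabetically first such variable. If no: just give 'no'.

Answer: no

Derivation:
Steps 1,2: same thread (A). No race.
Steps 2,3: same thread (A). No race.
Steps 3,4: A(r=-,w=y) vs C(r=x,w=x). No conflict.
Steps 4,5: same thread (C). No race.
Steps 5,6: C(r=y,w=y) vs B(r=x,w=x). No conflict.
Steps 6,7: B(r=x,w=x) vs C(r=-,w=y). No conflict.
Steps 7,8: C(r=-,w=y) vs B(r=-,w=x). No conflict.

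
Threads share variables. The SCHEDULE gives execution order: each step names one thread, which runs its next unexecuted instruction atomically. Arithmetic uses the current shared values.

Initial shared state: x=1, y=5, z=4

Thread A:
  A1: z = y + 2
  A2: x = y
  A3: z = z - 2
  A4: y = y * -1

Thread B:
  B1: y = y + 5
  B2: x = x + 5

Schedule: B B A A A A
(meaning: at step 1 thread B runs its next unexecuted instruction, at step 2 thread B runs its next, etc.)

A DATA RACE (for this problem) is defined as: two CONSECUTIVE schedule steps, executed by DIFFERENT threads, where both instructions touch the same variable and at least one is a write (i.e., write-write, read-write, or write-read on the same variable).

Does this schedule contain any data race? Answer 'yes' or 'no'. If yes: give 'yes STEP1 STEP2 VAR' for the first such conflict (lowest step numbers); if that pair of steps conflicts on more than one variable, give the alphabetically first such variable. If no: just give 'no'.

Answer: no

Derivation:
Steps 1,2: same thread (B). No race.
Steps 2,3: B(r=x,w=x) vs A(r=y,w=z). No conflict.
Steps 3,4: same thread (A). No race.
Steps 4,5: same thread (A). No race.
Steps 5,6: same thread (A). No race.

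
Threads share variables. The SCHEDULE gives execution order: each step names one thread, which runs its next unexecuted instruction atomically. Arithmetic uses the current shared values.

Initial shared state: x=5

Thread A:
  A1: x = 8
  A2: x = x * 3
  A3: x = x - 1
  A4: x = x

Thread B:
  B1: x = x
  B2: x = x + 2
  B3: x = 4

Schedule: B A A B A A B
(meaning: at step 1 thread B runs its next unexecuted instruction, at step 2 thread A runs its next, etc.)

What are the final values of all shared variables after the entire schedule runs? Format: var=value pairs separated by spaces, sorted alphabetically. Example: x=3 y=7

Step 1: thread B executes B1 (x = x). Shared: x=5. PCs: A@0 B@1
Step 2: thread A executes A1 (x = 8). Shared: x=8. PCs: A@1 B@1
Step 3: thread A executes A2 (x = x * 3). Shared: x=24. PCs: A@2 B@1
Step 4: thread B executes B2 (x = x + 2). Shared: x=26. PCs: A@2 B@2
Step 5: thread A executes A3 (x = x - 1). Shared: x=25. PCs: A@3 B@2
Step 6: thread A executes A4 (x = x). Shared: x=25. PCs: A@4 B@2
Step 7: thread B executes B3 (x = 4). Shared: x=4. PCs: A@4 B@3

Answer: x=4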